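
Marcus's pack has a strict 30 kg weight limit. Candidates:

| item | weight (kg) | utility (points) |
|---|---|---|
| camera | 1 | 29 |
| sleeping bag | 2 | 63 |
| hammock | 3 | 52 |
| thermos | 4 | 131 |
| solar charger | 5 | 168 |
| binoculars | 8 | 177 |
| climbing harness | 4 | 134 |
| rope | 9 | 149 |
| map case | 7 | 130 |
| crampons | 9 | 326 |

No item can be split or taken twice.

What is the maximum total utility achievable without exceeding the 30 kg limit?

936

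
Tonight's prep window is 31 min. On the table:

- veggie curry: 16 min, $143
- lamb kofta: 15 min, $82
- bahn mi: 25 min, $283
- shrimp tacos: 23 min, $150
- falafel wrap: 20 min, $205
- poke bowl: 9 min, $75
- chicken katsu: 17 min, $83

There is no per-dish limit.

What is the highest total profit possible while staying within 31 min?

283

By profit per min: bahn mi 11.32, falafel wrap 10.25, veggie curry 8.94, poke bowl 8.33 lead.
The ratio ordering already packs tightly: bahn mi, 25 min, 283.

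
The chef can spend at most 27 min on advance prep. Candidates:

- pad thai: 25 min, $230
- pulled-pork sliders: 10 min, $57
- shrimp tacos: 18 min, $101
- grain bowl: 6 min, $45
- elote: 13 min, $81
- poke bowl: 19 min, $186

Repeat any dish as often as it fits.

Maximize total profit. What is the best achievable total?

231

Taking grain bowl + poke bowl: 25 min used, 231 in profit.
That's the maximum — no swap from here does better than 231.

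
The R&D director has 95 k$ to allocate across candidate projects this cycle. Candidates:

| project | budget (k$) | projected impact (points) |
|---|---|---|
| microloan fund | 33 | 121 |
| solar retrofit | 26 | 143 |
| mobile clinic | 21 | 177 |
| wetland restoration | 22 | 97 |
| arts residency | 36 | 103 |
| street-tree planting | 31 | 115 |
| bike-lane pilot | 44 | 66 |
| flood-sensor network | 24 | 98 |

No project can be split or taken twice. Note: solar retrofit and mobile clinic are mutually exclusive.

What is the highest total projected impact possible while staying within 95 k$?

413

Best packing: microloan fund + mobile clinic + street-tree planting — 85 k$, 413 total.
Every other selection either busts 95 k$ or breaks a pairing rule or fails to beat 413.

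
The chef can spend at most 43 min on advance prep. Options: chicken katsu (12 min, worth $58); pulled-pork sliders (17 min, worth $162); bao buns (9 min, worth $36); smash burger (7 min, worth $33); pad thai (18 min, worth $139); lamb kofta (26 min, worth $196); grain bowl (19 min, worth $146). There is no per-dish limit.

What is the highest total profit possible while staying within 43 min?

The ratio heuristic lands on 2×pulled-pork sliders + smash burger (357) but leaves 2 min idle.
The 7 min tied up in smash burger is better spent on bao buns — total rises to 360 (43 min).

360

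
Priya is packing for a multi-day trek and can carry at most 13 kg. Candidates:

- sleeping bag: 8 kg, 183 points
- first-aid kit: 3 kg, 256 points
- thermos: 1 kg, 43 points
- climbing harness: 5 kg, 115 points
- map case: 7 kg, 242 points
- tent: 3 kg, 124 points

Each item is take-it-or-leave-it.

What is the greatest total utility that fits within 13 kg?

622

Filling by ratio: first-aid kit + thermos + climbing harness + tent for 538, with 1 kg left unused.
Replace thermos and climbing harness with map case: the trade gains 84 net, giving 622 at 13 kg.
Every other selection either busts 13 kg or fails to beat 622.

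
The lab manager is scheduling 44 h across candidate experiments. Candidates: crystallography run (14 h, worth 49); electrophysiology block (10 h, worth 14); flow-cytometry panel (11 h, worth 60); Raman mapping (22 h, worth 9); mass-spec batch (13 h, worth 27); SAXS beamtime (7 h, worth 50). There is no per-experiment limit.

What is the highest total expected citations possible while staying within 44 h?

300

6×SAXS beamtime uses 42 of the 44 h and totals 300.
Every other selection either busts 44 h or fails to beat 300.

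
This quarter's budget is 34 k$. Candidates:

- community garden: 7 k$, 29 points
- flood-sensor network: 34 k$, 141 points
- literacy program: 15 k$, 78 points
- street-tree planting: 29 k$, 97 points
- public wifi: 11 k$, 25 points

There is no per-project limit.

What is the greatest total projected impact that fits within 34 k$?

156

2×literacy program uses 30 of the 34 k$ and totals 156.
That's the maximum — no swap from here does better than 156.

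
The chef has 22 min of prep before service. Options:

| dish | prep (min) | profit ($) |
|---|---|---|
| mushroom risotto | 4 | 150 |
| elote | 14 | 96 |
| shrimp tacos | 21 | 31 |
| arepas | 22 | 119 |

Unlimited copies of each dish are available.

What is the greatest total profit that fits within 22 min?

750

5×mushroom risotto uses 20 of the 22 min and totals 750.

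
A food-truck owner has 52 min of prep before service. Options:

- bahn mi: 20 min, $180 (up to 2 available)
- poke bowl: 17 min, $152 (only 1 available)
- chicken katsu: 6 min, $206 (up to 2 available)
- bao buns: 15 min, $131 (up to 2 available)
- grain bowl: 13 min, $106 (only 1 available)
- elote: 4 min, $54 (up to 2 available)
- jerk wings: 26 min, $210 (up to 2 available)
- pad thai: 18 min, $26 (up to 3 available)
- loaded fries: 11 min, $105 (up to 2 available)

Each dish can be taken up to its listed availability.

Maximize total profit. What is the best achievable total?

805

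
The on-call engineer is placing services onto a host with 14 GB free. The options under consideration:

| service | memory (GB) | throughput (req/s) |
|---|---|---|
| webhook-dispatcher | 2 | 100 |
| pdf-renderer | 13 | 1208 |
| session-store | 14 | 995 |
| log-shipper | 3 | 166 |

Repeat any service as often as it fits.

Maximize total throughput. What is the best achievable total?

Density check — pdf-renderer 92.92, session-store 71.07, log-shipper 55.33 are the best per GB.
The ratio ordering already packs tightly: pdf-renderer, 13 GB, 1208.
Every other selection either busts 14 GB or fails to beat 1208.

1208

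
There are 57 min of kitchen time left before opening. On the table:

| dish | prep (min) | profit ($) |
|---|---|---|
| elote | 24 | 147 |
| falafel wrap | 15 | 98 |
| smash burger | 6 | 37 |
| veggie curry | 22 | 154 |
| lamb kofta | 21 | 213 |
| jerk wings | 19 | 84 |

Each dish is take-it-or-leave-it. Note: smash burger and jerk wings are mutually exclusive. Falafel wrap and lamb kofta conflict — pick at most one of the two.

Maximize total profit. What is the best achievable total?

Density check — lamb kofta 10.14, veggie curry 7.00, falafel wrap 6.53 are the best per min.
The ratio ordering already packs tightly: smash burger + veggie curry + lamb kofta, 49 min, 404.
The closest alternative, elote + smash burger + lamb kofta, reaches only 397.

404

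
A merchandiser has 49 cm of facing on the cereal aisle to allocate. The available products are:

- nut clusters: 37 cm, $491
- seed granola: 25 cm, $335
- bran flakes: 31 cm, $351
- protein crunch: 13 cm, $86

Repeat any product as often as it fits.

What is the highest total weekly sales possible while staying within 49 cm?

Density check — seed granola 13.40, nut clusters 13.27, bran flakes 11.32 are the best per cm.
Filling by ratio: seed granola + protein crunch for 421, with 11 cm left unused.
Replace seed granola and protein crunch with nut clusters: the trade gains 70 net, giving 491 at 37 cm.
The spare 12 cm is too small for any remaining product, and no exchange beats 491.

491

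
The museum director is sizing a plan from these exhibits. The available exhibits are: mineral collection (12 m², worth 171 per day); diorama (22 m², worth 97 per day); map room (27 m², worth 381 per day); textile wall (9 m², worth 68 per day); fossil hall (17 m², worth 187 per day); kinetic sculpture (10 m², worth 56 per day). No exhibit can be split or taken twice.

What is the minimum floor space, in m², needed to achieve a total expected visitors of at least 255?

26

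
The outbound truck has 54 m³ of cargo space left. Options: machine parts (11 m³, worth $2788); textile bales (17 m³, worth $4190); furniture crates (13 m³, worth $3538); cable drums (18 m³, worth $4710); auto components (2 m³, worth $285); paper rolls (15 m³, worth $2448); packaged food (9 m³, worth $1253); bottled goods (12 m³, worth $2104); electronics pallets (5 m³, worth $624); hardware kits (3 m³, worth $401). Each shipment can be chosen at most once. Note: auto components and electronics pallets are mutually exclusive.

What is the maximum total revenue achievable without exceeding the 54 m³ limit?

Density check — furniture crates 272.15, cable drums 261.67, machine parts 253.45, textile bales 246.47 are the best per m³.
Best packing: machine parts + furniture crates + cable drums + bottled goods — 54 m³, 13140 total.
Next best is textile bales + furniture crates + cable drums + auto components + hardware kits at 13124 (53 m³) — short by 16.

13140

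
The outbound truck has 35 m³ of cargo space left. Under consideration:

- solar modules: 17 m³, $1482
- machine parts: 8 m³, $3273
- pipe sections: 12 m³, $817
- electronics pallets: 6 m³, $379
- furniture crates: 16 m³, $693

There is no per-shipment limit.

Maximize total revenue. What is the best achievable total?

13092

Ranking by ratio (revenue/m³): machine parts 409.12, solar modules 87.18, pipe sections 68.08.
4×machine parts uses 32 of the 35 m³ and totals 13092.
Nothing else within 35 m³ beats 13092.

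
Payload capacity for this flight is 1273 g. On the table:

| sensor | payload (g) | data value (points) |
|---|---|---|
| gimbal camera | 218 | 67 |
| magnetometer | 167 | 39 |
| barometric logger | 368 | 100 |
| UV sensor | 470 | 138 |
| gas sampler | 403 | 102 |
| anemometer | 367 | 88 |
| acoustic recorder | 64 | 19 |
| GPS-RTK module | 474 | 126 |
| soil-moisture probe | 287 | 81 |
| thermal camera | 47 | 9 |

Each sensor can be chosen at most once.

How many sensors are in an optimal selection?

5

Best achievable data value is 359.
For example gimbal camera + UV sensor + acoustic recorder + GPS-RTK module + thermal camera achieves it, using 1273 g.
Every optimal selection uses 5 sensors.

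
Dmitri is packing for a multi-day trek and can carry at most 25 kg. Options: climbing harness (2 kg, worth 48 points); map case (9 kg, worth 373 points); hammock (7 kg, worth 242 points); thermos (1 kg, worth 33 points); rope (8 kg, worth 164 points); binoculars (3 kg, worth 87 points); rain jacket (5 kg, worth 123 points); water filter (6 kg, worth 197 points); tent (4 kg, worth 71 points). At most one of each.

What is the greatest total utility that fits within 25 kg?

899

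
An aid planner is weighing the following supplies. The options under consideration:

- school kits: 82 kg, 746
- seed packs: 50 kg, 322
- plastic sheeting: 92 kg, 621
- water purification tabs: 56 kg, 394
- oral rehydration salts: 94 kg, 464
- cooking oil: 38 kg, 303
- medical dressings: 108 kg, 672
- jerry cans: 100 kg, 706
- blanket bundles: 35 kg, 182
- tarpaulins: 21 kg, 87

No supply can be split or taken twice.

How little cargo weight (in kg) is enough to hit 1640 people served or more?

Look for the lowest-cargo combination reaching 1640.
school kits + plastic sheeting + cooking oil: 1670 people served at 212 kg.
Any bundle with less than 212 kg falls short of 1640.

212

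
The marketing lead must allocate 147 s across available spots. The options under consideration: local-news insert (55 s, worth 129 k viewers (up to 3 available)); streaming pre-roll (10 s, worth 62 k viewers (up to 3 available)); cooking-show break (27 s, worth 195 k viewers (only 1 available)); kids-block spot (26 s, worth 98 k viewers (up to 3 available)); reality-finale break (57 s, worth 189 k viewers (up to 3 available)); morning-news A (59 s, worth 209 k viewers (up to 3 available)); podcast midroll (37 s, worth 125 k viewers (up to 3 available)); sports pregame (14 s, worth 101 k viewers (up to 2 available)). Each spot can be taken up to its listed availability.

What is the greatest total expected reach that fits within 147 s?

792

Ranking by ratio (expected reach/s): cooking-show break 7.22, sports pregame 7.21, streaming pre-roll 6.20.
The ratio heuristic lands on 3×streaming pre-roll + cooking-show break + 2×kids-block spot + 2×sports pregame (779) but leaves 10 s idle.
Dropping 2×kids-block spot frees 52 s; slotting in morning-news A (59 s) lifts the total to 792 at 144 s.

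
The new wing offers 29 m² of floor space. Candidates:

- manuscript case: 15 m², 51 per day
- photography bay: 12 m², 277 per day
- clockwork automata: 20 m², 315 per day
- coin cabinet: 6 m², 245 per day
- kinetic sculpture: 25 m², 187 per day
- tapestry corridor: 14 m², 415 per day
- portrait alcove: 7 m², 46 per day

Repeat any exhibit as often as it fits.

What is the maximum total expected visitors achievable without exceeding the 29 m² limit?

980

The ratio ordering already packs tightly: 4×coin cabinet, 24 m², 980.
No other feasible combination exceeds 980.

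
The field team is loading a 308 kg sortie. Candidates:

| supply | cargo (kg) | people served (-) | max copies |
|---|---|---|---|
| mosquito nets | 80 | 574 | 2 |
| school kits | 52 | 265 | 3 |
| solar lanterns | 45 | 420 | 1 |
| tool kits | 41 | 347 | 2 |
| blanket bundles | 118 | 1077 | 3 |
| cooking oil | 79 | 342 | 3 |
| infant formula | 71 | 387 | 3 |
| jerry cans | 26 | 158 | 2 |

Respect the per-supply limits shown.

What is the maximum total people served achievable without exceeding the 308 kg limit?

Solar lanterns + 2×blanket bundles + jerry cans uses 307 of the 308 kg and totals 2732.
No other feasible combination exceeds 2732.

2732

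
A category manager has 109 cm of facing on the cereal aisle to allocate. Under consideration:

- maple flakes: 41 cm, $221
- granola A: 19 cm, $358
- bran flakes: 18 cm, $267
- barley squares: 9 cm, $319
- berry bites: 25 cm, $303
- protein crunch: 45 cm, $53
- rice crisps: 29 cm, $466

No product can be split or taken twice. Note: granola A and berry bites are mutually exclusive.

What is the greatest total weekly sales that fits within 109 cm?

1410

Density check — barley squares 35.44, granola A 18.84, rice crisps 16.07, bran flakes 14.83 are the best per cm.
Taking granola A + bran flakes + barley squares + rice crisps: 75 cm used, 1410 in weekly sales.
That's the maximum — no feasible swap from here does better than 1410.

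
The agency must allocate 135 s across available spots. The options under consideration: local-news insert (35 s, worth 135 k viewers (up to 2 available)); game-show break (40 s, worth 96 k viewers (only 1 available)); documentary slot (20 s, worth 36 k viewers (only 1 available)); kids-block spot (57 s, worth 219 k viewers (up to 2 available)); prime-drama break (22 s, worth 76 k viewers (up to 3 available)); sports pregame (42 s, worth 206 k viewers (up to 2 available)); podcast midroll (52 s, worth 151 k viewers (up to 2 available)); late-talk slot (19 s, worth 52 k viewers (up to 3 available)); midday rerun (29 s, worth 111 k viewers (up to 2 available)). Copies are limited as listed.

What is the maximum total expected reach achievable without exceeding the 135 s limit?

599

Greedy by ratio would take local-news insert + 2×sports pregame: 119 s used, total 547.
The 35 s tied up in local-news insert is better spent on prime-drama break + midday rerun — total rises to 599 (135 s).
Every other selection either busts 135 s or exceeds an availability limit or fails to beat 599.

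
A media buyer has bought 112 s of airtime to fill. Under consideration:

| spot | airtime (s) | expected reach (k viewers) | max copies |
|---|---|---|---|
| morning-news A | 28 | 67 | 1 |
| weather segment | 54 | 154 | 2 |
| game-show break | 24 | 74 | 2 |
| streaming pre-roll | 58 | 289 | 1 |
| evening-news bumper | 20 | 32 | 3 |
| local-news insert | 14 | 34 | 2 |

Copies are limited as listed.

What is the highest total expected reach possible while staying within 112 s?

Greedy by ratio would take 2×game-show break + streaming pre-roll: 106 s used, total 437.
The 48 s tied up in 2×game-show break is better spent on weather segment — total rises to 443 (112 s).
Nothing else within 112 s beats 443.

443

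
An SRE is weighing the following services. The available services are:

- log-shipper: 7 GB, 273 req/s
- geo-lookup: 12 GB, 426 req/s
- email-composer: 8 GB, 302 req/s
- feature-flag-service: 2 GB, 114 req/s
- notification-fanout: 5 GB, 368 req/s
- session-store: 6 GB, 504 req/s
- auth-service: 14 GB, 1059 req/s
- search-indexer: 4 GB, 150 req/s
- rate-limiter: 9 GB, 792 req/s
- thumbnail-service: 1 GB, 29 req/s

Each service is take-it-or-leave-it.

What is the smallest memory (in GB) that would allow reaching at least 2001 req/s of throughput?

27

Minimise GB subject to total throughput ≥ 2001.
feature-flag-service + notification-fanout + session-store + auth-service: 2045 throughput at 27 GB.
No combination under 27 GB hits 2001.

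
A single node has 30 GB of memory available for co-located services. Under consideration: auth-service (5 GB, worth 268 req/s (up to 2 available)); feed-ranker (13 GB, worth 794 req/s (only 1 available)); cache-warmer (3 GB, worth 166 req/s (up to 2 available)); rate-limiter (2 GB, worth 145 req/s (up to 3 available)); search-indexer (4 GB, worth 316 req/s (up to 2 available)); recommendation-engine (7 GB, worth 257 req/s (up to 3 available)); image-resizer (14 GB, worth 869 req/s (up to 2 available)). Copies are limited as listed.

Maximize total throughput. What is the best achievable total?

Greedy by ratio would take 3×rate-limiter + 2×search-indexer + image-resizer: 28 GB used, total 1936.
The 14 GB tied up in image-resizer is better spent on feed-ranker + cache-warmer — total rises to 2027 (30 GB).
No other feasible combination exceeds 2027.

2027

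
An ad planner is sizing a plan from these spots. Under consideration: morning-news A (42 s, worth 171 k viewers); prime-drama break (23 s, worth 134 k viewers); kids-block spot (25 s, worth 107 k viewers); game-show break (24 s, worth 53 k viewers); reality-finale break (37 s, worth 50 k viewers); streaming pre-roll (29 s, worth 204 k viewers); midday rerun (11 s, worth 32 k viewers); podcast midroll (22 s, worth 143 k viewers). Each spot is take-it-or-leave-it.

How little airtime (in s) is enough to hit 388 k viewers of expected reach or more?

Look for the lowest-airtime combination reaching 388.
Taking prime-drama break + streaming pre-roll + podcast midroll gives 481 (≥ 388) for 74 s.
Below 74 s the best achievable stays under 388.

74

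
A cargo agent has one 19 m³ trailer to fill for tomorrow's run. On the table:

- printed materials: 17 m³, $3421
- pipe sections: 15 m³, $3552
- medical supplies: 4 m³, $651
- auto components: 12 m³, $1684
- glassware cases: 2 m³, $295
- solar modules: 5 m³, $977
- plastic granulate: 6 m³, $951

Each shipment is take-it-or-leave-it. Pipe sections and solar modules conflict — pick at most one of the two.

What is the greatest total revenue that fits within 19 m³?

Pipe sections + medical supplies uses 19 of the 19 m³ and totals 4203.
Next best is pipe sections + glassware cases at 3847 (17 m³) — short by 356.

4203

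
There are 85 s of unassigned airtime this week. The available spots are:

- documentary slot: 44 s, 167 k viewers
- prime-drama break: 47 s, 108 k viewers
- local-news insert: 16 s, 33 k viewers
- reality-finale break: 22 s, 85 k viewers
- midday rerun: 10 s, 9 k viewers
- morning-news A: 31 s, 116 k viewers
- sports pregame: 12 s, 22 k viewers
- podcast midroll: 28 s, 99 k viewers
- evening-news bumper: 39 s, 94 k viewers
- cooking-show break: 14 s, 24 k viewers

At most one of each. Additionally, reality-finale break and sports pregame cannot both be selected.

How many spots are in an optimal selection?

3

Optimal total is 300.
For example reality-finale break + morning-news A + podcast midroll achieves it, using 81 s.
Any selection reaching 300 contains exactly 3 spots.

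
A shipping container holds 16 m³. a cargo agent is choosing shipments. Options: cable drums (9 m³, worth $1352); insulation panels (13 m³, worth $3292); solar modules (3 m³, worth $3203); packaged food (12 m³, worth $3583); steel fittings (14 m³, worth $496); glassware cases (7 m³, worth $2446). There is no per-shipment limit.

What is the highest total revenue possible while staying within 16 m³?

16015

5×solar modules uses 15 of the 16 m³ and totals 16015.
That's the maximum — no swap from here does better than 16015.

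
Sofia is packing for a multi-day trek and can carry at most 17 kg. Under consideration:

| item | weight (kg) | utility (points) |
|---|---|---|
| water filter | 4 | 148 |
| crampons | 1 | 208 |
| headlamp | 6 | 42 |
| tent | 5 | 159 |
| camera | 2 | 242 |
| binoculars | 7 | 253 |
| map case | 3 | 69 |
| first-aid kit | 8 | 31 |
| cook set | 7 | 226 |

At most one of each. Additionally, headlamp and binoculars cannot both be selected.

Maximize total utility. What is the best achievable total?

929

Density check — crampons 208.00, camera 121.00, water filter 37.00 are the best per kg.
Taking the top-ratio items first gives water filter + crampons + camera + binoculars + map case for 920 (17 kg).
The 7 kg tied up in water filter and map case is better spent on cook set — total rises to 929 (17 kg).
Runner-up water filter + crampons + camera + binoculars + map case tops out at 920.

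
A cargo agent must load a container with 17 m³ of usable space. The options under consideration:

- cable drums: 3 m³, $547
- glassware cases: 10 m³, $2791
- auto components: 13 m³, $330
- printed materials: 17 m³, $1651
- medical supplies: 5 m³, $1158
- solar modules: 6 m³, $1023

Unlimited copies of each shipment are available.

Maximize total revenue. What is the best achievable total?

3949

Density check — glassware cases 279.10, medical supplies 231.60, cable drums 182.33 are the best per m³.
The ratio ordering already packs tightly: glassware cases + medical supplies, 15 m³, 3949.
The spare 2 m³ is too small for any remaining shipment, and no exchange beats 3949.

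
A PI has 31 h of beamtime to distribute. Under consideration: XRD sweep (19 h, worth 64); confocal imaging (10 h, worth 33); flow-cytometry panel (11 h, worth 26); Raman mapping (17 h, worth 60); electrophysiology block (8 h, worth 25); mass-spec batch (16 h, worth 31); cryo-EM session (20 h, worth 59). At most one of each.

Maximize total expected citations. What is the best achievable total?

97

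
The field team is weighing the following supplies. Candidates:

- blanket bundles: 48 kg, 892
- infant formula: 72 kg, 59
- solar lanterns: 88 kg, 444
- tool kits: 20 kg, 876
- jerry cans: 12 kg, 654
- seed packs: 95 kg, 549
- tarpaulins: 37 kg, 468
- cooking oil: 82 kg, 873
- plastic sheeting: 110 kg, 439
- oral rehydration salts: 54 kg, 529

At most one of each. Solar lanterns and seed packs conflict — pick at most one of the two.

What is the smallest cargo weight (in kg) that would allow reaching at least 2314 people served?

80

Need the lightest bundle worth ≥ 2314.
blanket bundles + tool kits + jerry cans reaches 2422 using 80 kg.
Any bundle with less than 80 kg falls short of 2314.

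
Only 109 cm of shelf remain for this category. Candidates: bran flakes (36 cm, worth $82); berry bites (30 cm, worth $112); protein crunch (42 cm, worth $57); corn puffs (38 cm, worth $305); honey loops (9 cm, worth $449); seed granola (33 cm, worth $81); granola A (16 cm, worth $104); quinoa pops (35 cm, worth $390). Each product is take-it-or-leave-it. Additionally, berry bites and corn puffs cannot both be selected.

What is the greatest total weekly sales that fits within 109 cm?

Best packing: corn puffs + honey loops + granola A + quinoa pops — 98 cm, 1248 total.
Next best is corn puffs + honey loops + quinoa pops at 1144 (82 cm) — short by 104.

1248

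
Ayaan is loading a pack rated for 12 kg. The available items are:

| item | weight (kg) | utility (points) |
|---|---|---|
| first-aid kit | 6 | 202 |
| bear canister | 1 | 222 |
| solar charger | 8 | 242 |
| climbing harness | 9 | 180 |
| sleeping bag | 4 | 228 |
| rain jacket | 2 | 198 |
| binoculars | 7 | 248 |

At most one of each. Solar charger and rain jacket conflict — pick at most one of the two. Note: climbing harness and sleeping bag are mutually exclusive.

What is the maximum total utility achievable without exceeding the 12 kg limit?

698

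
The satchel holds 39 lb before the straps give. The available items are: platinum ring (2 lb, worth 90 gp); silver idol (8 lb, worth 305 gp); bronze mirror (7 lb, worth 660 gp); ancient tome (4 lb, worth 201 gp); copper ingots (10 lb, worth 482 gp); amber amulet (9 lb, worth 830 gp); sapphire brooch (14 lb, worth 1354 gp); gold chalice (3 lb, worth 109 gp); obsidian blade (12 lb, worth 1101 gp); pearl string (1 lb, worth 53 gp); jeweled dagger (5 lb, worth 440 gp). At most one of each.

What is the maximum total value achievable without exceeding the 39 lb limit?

A density-first pass picks platinum ring + bronze mirror + amber amulet + sapphire brooch + pearl string + jeweled dagger — 3427 at 38 lb.
Dropping platinum ring and amber amulet frees 11 lb; slotting in obsidian blade (12 lb) lifts the total to 3608 at 39 lb.
Every other selection either busts 39 lb or fails to beat 3608.

3608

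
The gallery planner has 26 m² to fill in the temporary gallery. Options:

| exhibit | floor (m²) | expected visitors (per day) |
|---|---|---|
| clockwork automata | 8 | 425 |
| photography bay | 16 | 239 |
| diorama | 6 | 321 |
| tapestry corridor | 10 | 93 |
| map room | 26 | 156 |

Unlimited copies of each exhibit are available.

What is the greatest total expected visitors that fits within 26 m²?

1388

By expected visitors per m²: diorama 53.50, clockwork automata 53.12, photography bay 14.94 lead.
The ratio heuristic lands on 4×diorama (1284) but leaves 2 m² idle.
Dropping diorama frees 6 m²; slotting in clockwork automata (8 m²) lifts the total to 1388 at 26 m².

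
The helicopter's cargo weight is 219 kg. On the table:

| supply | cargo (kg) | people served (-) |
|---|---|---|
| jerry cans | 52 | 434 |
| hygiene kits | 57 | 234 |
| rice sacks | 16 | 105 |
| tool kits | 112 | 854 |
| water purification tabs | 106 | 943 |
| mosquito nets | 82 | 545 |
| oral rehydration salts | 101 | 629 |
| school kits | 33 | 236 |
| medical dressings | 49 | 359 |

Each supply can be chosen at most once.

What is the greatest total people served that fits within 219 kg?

1797

Filling by ratio: jerry cans + water purification tabs + medical dressings for 1736, with 12 kg left unused.
Replace jerry cans and medical dressings with tool kits: the trade gains 61 net, giving 1797 at 218 kg.
Next best is jerry cans + water purification tabs + medical dressings at 1736 (207 kg) — short by 61.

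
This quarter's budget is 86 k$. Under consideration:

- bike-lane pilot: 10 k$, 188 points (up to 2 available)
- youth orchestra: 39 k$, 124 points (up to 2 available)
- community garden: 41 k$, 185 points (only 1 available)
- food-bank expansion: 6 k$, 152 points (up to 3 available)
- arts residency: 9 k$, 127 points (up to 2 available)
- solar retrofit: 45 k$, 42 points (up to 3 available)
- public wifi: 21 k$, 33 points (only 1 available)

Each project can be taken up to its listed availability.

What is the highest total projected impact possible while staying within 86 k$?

By projected impact per k$: food-bank expansion 25.33, bike-lane pilot 18.80, arts residency 14.11, community garden 4.51 lead.
Taking 2×bike-lane pilot + 3×food-bank expansion + 2×arts residency + public wifi: 77 k$ used, 1119 in projected impact.
No other feasible combination exceeds 1119.

1119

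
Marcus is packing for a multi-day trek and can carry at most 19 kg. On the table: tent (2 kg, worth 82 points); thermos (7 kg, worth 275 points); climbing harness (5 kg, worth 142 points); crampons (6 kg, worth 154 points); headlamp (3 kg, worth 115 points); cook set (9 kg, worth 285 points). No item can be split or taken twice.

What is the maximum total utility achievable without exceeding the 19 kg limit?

675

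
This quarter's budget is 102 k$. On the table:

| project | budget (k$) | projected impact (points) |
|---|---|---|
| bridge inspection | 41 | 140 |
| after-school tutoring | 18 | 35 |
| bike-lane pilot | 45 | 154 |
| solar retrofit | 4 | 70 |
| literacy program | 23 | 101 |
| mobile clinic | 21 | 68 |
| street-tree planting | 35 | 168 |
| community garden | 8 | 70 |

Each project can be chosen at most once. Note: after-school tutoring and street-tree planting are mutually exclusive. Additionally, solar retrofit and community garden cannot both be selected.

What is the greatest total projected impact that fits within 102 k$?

446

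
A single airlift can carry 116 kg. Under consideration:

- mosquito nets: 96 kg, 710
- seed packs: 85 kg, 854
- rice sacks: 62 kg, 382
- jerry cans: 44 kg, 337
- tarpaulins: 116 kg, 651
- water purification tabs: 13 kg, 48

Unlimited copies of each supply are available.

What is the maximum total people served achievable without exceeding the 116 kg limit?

Best packing: seed packs + 2×water purification tabs — 111 kg, 950 total.
Nothing else within 116 kg beats 950.

950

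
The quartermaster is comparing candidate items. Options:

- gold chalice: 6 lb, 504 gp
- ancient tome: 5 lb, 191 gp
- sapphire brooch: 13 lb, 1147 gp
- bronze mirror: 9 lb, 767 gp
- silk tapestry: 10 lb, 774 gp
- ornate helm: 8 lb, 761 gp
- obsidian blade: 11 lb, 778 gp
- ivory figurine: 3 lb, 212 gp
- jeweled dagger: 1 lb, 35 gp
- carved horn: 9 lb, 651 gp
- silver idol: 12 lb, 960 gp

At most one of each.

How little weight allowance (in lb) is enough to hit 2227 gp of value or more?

26

Minimise lb subject to total value ≥ 2227.
gold chalice + bronze mirror + ornate helm + ivory figurine reaches 2244 using 26 lb.
Below 26 lb the best achievable stays under 2227.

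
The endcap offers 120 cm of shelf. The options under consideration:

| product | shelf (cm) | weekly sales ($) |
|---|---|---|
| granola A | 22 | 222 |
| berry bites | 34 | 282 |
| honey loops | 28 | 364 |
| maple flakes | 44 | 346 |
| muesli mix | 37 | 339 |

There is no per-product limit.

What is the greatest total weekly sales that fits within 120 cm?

The ratio ordering already packs tightly: 4×honey loops, 112 cm, 1456.
Every other selection either busts 120 cm or fails to beat 1456.

1456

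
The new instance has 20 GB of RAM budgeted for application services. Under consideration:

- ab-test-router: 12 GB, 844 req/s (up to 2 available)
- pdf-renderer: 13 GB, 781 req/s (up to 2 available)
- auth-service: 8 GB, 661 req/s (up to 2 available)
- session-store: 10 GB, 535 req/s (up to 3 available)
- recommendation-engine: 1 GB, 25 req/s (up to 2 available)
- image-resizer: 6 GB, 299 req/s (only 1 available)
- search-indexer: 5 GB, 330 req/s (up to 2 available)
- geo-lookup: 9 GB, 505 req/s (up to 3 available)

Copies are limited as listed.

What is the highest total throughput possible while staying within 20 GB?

Greedy by ratio would take 2×auth-service + 2×recommendation-engine: 18 GB used, total 1372.
Dropping auth-service and 2×recommendation-engine frees 10 GB; slotting in ab-test-router (12 GB) lifts the total to 1505 at 20 GB.
Every other selection either busts 20 GB or exceeds an availability limit or fails to beat 1505.

1505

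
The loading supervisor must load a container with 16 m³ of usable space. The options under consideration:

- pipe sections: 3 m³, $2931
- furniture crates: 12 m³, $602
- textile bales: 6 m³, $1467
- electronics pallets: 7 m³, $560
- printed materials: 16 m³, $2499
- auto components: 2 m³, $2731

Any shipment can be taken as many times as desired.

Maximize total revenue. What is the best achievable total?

21848

The ratio ordering already packs tightly: 8×auto components, 16 m³, 21848.
No other feasible combination exceeds 21848.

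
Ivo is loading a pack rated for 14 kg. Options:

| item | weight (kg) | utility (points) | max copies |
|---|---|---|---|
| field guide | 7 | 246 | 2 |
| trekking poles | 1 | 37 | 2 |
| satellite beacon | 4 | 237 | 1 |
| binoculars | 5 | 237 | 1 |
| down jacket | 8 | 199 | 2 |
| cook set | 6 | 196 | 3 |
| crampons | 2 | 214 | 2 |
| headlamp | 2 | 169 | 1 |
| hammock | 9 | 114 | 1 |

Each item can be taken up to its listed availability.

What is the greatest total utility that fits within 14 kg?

Greedy by ratio would take 2×trekking poles + satellite beacon + 2×crampons + headlamp: 12 kg used, total 908.
The 3 kg tied up in trekking poles and headlamp is better spent on binoculars — total rises to 939 (14 kg).

939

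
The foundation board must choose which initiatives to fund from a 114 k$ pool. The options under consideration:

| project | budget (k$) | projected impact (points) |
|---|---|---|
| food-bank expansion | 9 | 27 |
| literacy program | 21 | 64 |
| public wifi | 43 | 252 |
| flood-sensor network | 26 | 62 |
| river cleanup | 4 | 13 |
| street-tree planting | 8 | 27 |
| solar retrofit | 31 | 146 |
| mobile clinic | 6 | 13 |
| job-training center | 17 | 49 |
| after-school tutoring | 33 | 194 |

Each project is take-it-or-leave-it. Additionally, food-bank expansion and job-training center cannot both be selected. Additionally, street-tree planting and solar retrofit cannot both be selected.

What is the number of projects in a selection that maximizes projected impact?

4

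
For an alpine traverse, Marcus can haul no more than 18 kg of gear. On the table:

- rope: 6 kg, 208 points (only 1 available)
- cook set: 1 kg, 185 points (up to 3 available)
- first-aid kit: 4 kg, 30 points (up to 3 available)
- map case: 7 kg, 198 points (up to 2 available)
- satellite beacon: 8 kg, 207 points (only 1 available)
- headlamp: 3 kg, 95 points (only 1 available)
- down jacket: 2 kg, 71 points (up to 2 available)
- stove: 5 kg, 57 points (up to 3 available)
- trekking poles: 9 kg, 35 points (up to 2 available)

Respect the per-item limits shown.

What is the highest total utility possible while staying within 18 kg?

1032

Density check — cook set 185.00, down jacket 35.50, rope 34.67, headlamp 31.67 are the best per kg.
Filling by ratio: rope + 3×cook set + headlamp + 2×down jacket for 1000, with 2 kg left unused.
The 5 kg tied up in headlamp and down jacket is better spent on map case — total rises to 1032 (18 kg).
Every other selection either busts 18 kg or exceeds an availability limit or fails to beat 1032.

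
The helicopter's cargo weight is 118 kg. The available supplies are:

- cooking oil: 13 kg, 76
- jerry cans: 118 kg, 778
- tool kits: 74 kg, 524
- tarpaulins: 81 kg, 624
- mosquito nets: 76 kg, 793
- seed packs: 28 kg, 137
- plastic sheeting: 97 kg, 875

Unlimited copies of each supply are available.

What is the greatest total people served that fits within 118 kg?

By people served per kg: mosquito nets 10.43, plastic sheeting 9.02, tarpaulins 7.70, tool kits 7.08 lead.
The ratio ordering already packs tightly: 3×cooking oil + mosquito nets, 115 kg, 1021.

1021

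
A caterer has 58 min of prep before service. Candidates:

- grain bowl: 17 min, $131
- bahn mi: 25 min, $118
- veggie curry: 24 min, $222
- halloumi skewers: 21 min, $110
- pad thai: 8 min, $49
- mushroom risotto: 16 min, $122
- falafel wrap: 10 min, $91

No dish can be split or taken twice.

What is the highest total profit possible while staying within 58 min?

484

By profit per min: veggie curry 9.25, falafel wrap 9.10, grain bowl 7.71, mushroom risotto 7.62 lead.
Greedy by ratio would take grain bowl + veggie curry + falafel wrap: 51 min used, total 444.
The 17 min tied up in grain bowl is better spent on pad thai + mushroom risotto — total rises to 484 (58 min).
Next best is grain bowl + veggie curry + mushroom risotto at 475 (57 min) — short by 9.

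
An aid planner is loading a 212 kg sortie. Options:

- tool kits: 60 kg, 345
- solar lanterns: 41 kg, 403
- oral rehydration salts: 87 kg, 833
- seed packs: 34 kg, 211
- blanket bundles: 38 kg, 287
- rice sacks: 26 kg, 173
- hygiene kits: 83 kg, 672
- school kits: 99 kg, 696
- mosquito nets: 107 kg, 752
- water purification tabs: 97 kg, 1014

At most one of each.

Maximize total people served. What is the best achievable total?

2020

The ratio heuristic lands on solar lanterns + blanket bundles + rice sacks + water purification tabs (1877) but leaves 10 kg idle.
Replace solar lanterns and blanket bundles with oral rehydration salts: the trade gains 143 net, giving 2020 at 210 kg.
The spare 2 kg is too small for any remaining supply, and no exchange beats 2020.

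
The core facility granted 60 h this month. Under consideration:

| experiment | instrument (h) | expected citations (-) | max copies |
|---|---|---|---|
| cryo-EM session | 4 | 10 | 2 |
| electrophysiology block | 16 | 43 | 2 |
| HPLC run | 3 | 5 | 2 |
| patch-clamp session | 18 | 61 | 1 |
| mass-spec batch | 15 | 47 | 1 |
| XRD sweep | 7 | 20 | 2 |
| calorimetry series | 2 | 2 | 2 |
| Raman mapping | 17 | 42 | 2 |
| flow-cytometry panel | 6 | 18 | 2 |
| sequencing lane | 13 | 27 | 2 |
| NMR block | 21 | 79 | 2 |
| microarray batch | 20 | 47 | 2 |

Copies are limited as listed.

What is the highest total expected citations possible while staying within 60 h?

219

Density check — NMR block 3.76, patch-clamp session 3.39, mass-spec batch 3.13 are the best per h.
The ratio ordering already packs tightly: patch-clamp session + 2×NMR block, 60 h, 219.
No other feasible combination exceeds 219.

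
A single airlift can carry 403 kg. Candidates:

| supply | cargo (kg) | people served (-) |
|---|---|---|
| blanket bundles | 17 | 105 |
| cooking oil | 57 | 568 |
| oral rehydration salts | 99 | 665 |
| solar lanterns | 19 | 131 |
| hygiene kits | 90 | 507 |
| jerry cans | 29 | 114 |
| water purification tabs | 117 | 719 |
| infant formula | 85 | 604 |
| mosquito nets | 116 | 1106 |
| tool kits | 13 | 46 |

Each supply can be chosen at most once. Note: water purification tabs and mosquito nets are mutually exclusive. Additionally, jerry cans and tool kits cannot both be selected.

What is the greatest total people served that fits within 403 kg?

3179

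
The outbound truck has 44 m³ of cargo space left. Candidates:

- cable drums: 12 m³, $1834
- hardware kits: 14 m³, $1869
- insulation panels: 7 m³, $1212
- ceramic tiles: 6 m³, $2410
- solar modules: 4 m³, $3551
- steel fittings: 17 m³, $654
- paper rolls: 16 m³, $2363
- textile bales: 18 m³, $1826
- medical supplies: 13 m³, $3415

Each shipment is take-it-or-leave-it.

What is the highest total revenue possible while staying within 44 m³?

12457

Filling by ratio: cable drums + insulation panels + ceramic tiles + solar modules + medical supplies for 12422, with 2 m³ left unused.
Dropping cable drums frees 12 m³; slotting in hardware kits (14 m³) lifts the total to 12457 at 44 m³.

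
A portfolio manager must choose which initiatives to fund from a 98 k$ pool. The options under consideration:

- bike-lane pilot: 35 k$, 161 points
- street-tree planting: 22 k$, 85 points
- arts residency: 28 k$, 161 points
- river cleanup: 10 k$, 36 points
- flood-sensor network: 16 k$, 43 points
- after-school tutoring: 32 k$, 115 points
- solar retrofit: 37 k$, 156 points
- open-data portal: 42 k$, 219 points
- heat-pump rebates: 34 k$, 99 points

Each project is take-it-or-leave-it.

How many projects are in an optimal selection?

3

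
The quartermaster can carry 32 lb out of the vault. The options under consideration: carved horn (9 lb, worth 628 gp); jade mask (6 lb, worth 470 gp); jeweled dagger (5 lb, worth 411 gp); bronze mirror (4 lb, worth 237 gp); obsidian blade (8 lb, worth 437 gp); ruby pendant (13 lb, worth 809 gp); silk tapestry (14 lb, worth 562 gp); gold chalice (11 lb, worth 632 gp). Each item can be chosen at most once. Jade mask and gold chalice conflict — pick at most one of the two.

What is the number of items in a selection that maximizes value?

Best achievable value is 2183.
One optimal bundle: carved horn + jade mask + jeweled dagger + bronze mirror + obsidian blade (32 lb).
All optima have 5 items.

5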